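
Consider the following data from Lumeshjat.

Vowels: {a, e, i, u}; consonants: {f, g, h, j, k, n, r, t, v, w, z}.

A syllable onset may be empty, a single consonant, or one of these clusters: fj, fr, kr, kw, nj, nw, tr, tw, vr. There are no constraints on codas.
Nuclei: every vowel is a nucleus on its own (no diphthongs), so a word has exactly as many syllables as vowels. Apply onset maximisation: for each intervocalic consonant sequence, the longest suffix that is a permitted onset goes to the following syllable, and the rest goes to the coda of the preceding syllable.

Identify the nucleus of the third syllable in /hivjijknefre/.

e

Vowels present: i, i, e, e; each is a nucleus, giving 4 syllables.
The third nucleus (vowel 3 from the left) is /e/.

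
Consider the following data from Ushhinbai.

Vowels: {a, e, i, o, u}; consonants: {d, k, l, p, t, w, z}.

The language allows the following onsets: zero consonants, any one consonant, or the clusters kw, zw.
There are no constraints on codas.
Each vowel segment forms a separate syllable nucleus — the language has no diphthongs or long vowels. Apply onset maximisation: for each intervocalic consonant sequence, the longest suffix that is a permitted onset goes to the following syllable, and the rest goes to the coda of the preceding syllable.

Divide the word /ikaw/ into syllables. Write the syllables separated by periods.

The vowels are i, a — 2 nuclei, so 2 syllables.
/i…a/ gap (V1→V2): /k/ → onset of the next syllable (single consonants are always licit onsets).

i.kaw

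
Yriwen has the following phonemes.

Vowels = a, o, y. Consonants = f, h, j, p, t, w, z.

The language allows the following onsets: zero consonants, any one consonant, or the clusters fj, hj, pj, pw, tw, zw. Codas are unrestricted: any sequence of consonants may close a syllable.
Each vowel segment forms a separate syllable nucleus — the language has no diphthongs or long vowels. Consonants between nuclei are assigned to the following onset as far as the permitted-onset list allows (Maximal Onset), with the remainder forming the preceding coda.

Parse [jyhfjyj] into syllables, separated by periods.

Vowels present: y, y; each is a nucleus, giving 2 syllables.
Between /y/ (V1) and /y/ (V2): /hfj/; trying suffixes from longest down, /fj/ is the first permitted one, so coda /h/ | onset /fj/.

jyh.fjyj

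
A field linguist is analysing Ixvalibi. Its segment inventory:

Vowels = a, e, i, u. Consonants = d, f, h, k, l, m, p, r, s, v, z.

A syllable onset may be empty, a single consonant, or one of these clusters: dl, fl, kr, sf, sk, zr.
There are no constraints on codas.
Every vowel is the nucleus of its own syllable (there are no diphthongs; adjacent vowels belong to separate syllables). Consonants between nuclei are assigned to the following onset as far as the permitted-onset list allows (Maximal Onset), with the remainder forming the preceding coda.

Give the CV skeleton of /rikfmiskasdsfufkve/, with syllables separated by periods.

Nuclei (vowels): i, i, a, u, e → 5 syllables.
Between /i/ (V1) and /i/ (V2): /kfm/ splits as /kf/ + /m/ (/m/ is the longest suffix that is a licit onset).
Between /i/ (V2) and /a/ (V3): cluster /sk/ — /sk/ is itself a permitted onset, so the whole cluster goes right; preceding coda = ∅.
Between /a/ (V3) and /u/ (V4): /sdsf/ — longest licit onset from the right is /sf/, leaving /sd/ as coda.
Between /u/ (V4) and /e/ (V5): /fkv/ splits as /fk/ + /v/ (/v/ is the longest suffix that is a licit onset).
Result: rikf.mi.skasd.sfufk.ve.
Mapping each syllable to C/V: /rikf/ → CVCC, /mi/ → CV, /skasd/ → CCVCC, /sfufk/ → CCVCC, /ve/ → CV.

CVCC.CV.CCVCC.CCVCC.CV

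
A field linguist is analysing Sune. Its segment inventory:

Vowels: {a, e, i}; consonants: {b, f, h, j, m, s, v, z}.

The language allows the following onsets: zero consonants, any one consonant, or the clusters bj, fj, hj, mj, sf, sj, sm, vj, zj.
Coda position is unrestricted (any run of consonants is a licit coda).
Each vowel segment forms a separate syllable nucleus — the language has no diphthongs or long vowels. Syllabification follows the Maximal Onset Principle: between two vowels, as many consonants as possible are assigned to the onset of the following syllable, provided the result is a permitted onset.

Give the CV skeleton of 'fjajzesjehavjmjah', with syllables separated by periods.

CCVC.CV.CCV.CVCC.CCVC

Nuclei (vowels): a, e, e, a, a → 5 syllables.
Between /a/ (V1) and /e/ (V2): cluster /jz/ — the longest permitted-onset suffix is /z/; onset = /z/, preceding coda = /j/.
Between /e/ (V2) and /e/ (V3): /sj/ — entire cluster is a permitted onset → onset /sj/, coda ∅.
Between /e/ (V3) and /a/ (V4): /h/ is a single consonant, so it becomes the next onset.
Between /a/ (V4) and /a/ (V5): /vjmj/ splits as /vj/ + /mj/ (/mj/ is the longest suffix that is a licit onset).
Putting it together: fjaj.ze.sje.havj.mjah.
Mapping each syllable to C/V: /fjaj/ → CCVC, /ze/ → CV, /sje/ → CCV, /havj/ → CVCC, /mjah/ → CCVC.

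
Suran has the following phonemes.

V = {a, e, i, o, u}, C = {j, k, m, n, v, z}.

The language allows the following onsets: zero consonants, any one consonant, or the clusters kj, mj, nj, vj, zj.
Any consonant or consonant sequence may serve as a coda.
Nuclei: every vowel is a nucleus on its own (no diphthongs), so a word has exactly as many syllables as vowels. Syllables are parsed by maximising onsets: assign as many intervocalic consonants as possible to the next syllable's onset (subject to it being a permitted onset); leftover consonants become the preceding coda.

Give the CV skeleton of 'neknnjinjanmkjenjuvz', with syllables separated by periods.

CVCC.CCV.CCVCC.CCV.CCVCC

Nuclei (vowels): e, i, a, e, u → 5 syllables.
V1 /e/ – V2 /i/: /knnj/ splits as /kn/ + /nj/ (/nj/ is the longest suffix that is a licit onset).
V2 /i/ – V3 /a/: cluster /nj/ — /nj/ is itself a permitted onset, so the whole cluster goes right; preceding coda = ∅.
V3 /a/ – V4 /e/: /nmkj/ — longest licit onset from the right is /kj/, leaving /nm/ as coda.
V4 /e/ – V5 /u/: cluster /nj/ — /nj/ is itself a permitted onset, so the whole cluster goes right; preceding coda = ∅.
Result: nekn.nji.njanm.kje.njuvz.
Mapping each syllable to C/V: /nekn/ → CVCC, /nji/ → CCV, /njanm/ → CCVCC, /kje/ → CCV, /njuvz/ → CCVCC.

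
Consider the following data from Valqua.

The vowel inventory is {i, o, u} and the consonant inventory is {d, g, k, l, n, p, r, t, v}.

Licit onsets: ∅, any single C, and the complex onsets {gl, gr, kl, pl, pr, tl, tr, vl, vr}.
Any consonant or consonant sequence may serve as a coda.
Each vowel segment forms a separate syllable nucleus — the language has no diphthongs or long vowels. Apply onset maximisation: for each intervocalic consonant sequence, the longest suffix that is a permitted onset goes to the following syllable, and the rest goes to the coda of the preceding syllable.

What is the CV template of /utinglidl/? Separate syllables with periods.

The vowels are u, i, i — 3 nuclei, so 3 syllables.
Between /u/ (V1) and /i/ (V2): /t/ is a single consonant, so it becomes the next onset.
Between /i/ (V2) and /i/ (V3): /ngl/ — longest licit onset from the right is /gl/, leaving /n/ as coda.
Putting it together: u.tin.glidl.
Mapping each syllable to C/V: /u/ → V, /tin/ → CVC, /glidl/ → CCVCC.

V.CVC.CCVCC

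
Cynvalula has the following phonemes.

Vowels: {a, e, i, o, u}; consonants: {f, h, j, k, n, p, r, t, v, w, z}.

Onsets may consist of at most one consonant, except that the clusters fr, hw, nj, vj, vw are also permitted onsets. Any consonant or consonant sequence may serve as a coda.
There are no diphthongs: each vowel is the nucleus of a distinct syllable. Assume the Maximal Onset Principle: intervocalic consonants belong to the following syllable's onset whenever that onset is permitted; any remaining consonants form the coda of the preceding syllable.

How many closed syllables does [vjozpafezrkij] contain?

Vowels present: o, a, e, i; each is a nucleus, giving 4 syllables.
σ1/σ2 boundary: /zp/ — longest licit onset from the right is /p/, leaving /z/ as coda.
σ2/σ3 boundary: just /f/ — single C goes to the following onset.
σ3/σ4 boundary: /zrk/ — longest licit onset from the right is /k/, leaving /zr/ as coda.
Putting it together: vjoz.pa.fezr.kij.
Classifying each syllable: /vjoz/ (closed), /pa/ (open), /fezr/ (closed), /kij/ (closed).
Closed syllables: 3.

3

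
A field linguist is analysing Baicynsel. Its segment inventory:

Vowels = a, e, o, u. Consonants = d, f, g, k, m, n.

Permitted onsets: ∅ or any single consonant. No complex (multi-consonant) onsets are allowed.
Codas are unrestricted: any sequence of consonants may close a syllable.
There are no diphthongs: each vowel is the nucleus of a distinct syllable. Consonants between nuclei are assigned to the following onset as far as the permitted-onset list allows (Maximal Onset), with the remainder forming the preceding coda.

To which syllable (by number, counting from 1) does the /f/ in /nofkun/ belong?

1

Vowels present: o, u; each is a nucleus, giving 2 syllables.
σ1/σ2 boundary: /fk/; trying suffixes from longest down, /k/ is the first permitted one, so coda /f/ | onset /k/.
Syllabification: nof.kun.
The /f/ is in the coda of syllable 1 (/nof/).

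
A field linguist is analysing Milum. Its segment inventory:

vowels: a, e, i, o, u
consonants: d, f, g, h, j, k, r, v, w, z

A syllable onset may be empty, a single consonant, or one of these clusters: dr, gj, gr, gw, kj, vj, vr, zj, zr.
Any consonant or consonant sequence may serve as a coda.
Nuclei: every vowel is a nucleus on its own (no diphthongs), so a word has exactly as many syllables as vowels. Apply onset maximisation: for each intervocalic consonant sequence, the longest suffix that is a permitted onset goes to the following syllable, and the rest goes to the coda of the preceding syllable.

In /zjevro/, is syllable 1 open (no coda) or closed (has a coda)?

Vowels present: e, o; each is a nucleus, giving 2 syllables.
/e…o/ gap (V1→V2): cluster /vr/ — /vr/ is itself a permitted onset, so the whole cluster goes right; preceding coda = ∅.
So the parse is zje.vro.
Syllable 1 is /zje/; it ends in its nucleus with no coda, so it is open.

open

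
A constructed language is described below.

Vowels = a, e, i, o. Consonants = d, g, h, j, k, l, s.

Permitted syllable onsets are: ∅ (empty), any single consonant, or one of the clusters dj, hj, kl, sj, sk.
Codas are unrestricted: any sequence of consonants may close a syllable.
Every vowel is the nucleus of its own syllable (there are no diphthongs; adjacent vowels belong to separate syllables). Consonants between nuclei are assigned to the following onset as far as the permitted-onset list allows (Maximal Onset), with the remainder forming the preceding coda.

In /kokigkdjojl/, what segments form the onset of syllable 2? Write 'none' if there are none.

Vowels present: o, i, o; each is a nucleus, giving 3 syllables.
/o…i/ gap (V1→V2): /k/ is a single consonant, so it becomes the next onset.
/i…o/ gap (V2→V3): /gkdj/ — longest licit onset from the right is /dj/, leaving /gk/ as coda.
Syllabification: ko.kigk.djojl.
Syllable 2 is /kigk/: onset /k/, nucleus /i/, coda /gk/.

k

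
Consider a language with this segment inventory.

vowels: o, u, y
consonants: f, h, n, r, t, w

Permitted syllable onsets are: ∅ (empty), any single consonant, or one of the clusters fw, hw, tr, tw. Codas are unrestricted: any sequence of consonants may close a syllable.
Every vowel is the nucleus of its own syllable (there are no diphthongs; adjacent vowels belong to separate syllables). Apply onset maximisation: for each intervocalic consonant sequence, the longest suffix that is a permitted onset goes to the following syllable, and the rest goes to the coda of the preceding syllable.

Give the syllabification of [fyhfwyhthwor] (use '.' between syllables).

fyh.fwyht.hwor

Vowels present: y, y, o; each is a nucleus, giving 3 syllables.
Between /y/ (V1) and /y/ (V2): /hfw/; trying suffixes from longest down, /fw/ is the first permitted one, so coda /h/ | onset /fw/.
Between /y/ (V2) and /o/ (V3): /hthw/ — longest licit onset from the right is /hw/, leaving /ht/ as coda.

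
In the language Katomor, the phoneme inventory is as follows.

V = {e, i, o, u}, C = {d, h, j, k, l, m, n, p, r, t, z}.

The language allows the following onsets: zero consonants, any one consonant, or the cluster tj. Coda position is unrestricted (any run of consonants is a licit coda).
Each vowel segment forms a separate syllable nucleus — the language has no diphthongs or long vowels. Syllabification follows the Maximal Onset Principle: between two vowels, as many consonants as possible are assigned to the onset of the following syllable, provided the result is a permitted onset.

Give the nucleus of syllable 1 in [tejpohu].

e

The vowels are e, o, u — 3 nuclei, so 3 syllables.
The first nucleus (vowel 1 from the left) is /e/.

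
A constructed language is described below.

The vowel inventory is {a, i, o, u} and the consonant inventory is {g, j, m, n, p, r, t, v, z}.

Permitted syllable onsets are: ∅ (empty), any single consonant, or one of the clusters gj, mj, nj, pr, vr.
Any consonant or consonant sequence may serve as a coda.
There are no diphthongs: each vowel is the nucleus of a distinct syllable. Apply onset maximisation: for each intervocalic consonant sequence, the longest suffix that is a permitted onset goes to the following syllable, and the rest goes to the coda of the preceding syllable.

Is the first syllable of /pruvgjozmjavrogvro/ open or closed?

The vowels are u, o, a, o, o — 5 nuclei, so 5 syllables.
/u…o/ gap (V1→V2): cluster /vgj/ — the longest permitted-onset suffix is /gj/; onset = /gj/, preceding coda = /v/.
/o…a/ gap (V2→V3): /zmj/; trying suffixes from longest down, /mj/ is the first permitted one, so coda /z/ | onset /mj/.
/a…o/ gap (V3→V4): cluster /vr/ — /vr/ is itself a permitted onset, so the whole cluster goes right; preceding coda = ∅.
/o…o/ gap (V4→V5): /gvr/ splits as /g/ + /vr/ (/vr/ is the longest suffix that is a licit onset).
So the parse is pruv.gjoz.mja.vrog.vro.
Syllable 1 is /pruv/ with coda /v/, so it is closed.

closed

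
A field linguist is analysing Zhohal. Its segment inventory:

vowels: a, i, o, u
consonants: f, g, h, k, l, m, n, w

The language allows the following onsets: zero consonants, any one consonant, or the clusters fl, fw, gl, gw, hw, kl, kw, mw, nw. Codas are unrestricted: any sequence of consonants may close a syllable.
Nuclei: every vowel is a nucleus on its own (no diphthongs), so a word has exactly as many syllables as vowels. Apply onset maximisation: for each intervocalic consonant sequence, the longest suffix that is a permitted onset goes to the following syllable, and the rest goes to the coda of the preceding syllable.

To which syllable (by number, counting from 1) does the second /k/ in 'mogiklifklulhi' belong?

Vowels present: o, i, i, u, i; each is a nucleus, giving 5 syllables.
Between /o/ (V1) and /i/ (V2): just /g/ — single C goes to the following onset.
Between /i/ (V2) and /i/ (V3): /kl/ is a licit onset in full, so it all attaches to the next syllable.
Between /i/ (V3) and /u/ (V4): /fkl/ splits as /f/ + /kl/ (/kl/ is the longest suffix that is a licit onset).
Between /u/ (V4) and /i/ (V5): cluster /lh/ — the longest permitted-onset suffix is /h/; onset = /h/, preceding coda = /l/.
So the parse is mo.gi.klif.klul.hi.
The second /k/ is in the onset of syllable 4 (/klul/).

4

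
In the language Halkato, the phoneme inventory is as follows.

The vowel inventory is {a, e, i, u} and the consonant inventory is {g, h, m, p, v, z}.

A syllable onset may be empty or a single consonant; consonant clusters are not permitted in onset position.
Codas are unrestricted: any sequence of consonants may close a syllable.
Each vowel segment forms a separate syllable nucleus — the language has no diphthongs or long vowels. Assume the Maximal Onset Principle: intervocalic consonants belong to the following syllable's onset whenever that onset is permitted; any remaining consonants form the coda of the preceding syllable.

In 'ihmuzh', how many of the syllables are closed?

2

Nuclei (vowels): i, u → 2 syllables.
V1 /i/ – V2 /u/: cluster /hm/ — the longest permitted-onset suffix is /m/; onset = /m/, preceding coda = /h/.
Result: ih.muzh.
Classifying each syllable: /ih/ (closed), /muzh/ (closed).
Closed syllables: 2.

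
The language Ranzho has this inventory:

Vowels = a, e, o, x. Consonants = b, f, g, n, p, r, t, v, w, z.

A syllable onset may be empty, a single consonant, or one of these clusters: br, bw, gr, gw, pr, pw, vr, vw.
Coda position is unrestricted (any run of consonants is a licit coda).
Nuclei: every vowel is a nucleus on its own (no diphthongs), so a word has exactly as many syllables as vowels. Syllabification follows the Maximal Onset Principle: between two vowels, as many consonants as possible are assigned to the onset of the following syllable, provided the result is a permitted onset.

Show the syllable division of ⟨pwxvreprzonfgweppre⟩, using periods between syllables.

Nuclei (vowels): x, e, o, e, e → 5 syllables.
/x…e/ gap (V1→V2): /vr/ — entire cluster is a permitted onset → onset /vr/, coda ∅.
/e…o/ gap (V2→V3): /prz/ — longest licit onset from the right is /z/, leaving /pr/ as coda.
/o…e/ gap (V3→V4): cluster /nfgw/ — the longest permitted-onset suffix is /gw/; onset = /gw/, preceding coda = /nf/.
/e…e/ gap (V4→V5): /ppr/ — longest licit onset from the right is /pr/, leaving /p/ as coda.

pwx.vrepr.zonf.gwep.pre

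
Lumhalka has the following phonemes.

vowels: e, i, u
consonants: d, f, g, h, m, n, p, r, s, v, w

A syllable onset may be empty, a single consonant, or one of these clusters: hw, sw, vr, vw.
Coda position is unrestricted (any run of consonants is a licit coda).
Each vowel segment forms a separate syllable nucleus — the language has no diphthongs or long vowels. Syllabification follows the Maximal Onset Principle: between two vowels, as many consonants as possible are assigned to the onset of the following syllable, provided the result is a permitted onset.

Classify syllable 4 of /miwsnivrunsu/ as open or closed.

Nuclei (vowels): i, i, u, u → 4 syllables.
/i…i/ gap (V1→V2): /wsn/ splits as /ws/ + /n/ (/n/ is the longest suffix that is a licit onset).
/i…u/ gap (V2→V3): /vr/ is a licit onset in full, so it all attaches to the next syllable.
/u…u/ gap (V3→V4): cluster /ns/ — the longest permitted-onset suffix is /s/; onset = /s/, preceding coda = /n/.
Result: miws.ni.vrun.su.
Syllable 4 is /su/; it ends in its nucleus with no coda, so it is open.

open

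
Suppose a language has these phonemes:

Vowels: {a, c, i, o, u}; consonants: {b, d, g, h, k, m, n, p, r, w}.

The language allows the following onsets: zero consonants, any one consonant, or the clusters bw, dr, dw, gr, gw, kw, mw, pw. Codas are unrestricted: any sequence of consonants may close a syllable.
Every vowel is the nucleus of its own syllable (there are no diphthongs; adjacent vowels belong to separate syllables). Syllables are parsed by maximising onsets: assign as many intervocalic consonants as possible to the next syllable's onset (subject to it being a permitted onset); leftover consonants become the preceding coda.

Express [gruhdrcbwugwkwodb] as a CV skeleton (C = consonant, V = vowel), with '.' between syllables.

Nuclei (vowels): u, c, u, o → 4 syllables.
σ1/σ2 boundary: /hdr/; trying suffixes from longest down, /dr/ is the first permitted one, so coda /h/ | onset /dr/.
σ2/σ3 boundary: /bw/ — entire cluster is a permitted onset → onset /bw/, coda ∅.
σ3/σ4 boundary: /gwkw/ — longest licit onset from the right is /kw/, leaving /gw/ as coda.
Result: gruh.drc.bwugw.kwodb.
Mapping each syllable to C/V: /gruh/ → CCVC, /drc/ → CCV, /bwugw/ → CCVCC, /kwodb/ → CCVCC.

CCVC.CCV.CCVCC.CCVCC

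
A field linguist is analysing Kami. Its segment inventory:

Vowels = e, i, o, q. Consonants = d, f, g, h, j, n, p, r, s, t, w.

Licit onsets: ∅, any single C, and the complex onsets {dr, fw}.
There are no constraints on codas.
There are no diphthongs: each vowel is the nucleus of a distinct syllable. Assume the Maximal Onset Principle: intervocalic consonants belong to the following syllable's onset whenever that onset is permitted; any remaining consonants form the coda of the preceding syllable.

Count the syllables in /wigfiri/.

3

The vowels are i, i, i — 3 nuclei, so 3 syllables.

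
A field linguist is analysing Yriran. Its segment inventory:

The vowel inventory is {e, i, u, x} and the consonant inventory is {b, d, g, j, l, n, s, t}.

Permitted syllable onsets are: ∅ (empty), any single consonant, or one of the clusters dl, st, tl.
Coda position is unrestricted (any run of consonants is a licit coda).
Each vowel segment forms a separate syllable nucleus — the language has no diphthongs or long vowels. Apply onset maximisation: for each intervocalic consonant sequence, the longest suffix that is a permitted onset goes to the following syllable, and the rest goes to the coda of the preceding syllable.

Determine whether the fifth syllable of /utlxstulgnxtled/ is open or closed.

closed

The vowels are u, x, u, x, e — 5 nuclei, so 5 syllables.
V1 /u/ – V2 /x/: /tl/ is a licit onset in full, so it all attaches to the next syllable.
V2 /x/ – V3 /u/: cluster /st/ — /st/ is itself a permitted onset, so the whole cluster goes right; preceding coda = ∅.
V3 /u/ – V4 /x/: /lgn/ — longest licit onset from the right is /n/, leaving /lg/ as coda.
V4 /x/ – V5 /e/: cluster /tl/ — /tl/ is itself a permitted onset, so the whole cluster goes right; preceding coda = ∅.
So the parse is u.tlx.stulg.nx.tled.
Syllable 5 is /tled/ with coda /d/, so it is closed.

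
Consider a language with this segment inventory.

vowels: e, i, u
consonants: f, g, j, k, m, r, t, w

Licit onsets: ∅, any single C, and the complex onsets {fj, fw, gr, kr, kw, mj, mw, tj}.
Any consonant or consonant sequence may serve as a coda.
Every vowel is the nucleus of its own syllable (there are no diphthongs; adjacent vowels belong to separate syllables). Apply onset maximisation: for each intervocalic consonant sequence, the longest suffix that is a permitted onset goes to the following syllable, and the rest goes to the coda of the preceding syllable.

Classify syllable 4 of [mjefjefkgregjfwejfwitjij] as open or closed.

The vowels are e, e, e, e, i, i — 6 nuclei, so 6 syllables.
V1 /e/ – V2 /e/: /fj/ — entire cluster is a permitted onset → onset /fj/, coda ∅.
V2 /e/ – V3 /e/: /fkgr/; trying suffixes from longest down, /gr/ is the first permitted one, so coda /fk/ | onset /gr/.
V3 /e/ – V4 /e/: /gjfw/; trying suffixes from longest down, /fw/ is the first permitted one, so coda /gj/ | onset /fw/.
V4 /e/ – V5 /i/: /jfw/ — longest licit onset from the right is /fw/, leaving /j/ as coda.
V5 /i/ – V6 /i/: cluster /tj/ — /tj/ is itself a permitted onset, so the whole cluster goes right; preceding coda = ∅.
Result: mje.fjefk.gregj.fwej.fwi.tjij.
Syllable 4 is /fwej/ with coda /j/, so it is closed.

closed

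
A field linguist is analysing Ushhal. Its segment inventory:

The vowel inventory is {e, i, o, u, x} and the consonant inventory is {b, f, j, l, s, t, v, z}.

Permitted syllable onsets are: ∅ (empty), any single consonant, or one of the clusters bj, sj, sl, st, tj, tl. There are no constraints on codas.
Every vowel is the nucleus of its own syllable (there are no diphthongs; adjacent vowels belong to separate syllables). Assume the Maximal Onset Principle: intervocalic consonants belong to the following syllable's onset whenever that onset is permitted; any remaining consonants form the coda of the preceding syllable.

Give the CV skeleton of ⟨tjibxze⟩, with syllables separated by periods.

Vowels present: i, x, e; each is a nucleus, giving 3 syllables.
Between /i/ (V1) and /x/ (V2): /b/ is a single consonant, so it becomes the next onset.
Between /x/ (V2) and /e/ (V3): /z/ is a single consonant, so it becomes the next onset.
So the parse is tji.bx.ze.
Mapping each syllable to C/V: /tji/ → CCV, /bx/ → CV, /ze/ → CV.

CCV.CV.CV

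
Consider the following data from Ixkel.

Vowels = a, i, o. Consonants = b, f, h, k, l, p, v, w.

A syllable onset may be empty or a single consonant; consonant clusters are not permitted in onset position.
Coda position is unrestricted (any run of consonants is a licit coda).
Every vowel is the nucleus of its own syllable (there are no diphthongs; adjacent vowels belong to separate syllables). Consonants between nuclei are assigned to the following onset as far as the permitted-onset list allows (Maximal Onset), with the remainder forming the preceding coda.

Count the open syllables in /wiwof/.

Vowels present: i, o; each is a nucleus, giving 2 syllables.
σ1/σ2 boundary: /w/ is a single consonant, so it becomes the next onset.
Putting it together: wi.wof.
Classifying each syllable: /wi/ (open), /wof/ (closed).
Open syllables: 1.

1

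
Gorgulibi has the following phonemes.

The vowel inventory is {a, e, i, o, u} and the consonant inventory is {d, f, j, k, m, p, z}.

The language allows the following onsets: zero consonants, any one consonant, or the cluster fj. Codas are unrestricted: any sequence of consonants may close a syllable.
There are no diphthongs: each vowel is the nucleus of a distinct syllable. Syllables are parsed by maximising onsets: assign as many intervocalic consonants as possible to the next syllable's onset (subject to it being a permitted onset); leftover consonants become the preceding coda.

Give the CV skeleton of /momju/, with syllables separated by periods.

Nuclei (vowels): o, u → 2 syllables.
/o…u/ gap (V1→V2): /mj/; trying suffixes from longest down, /j/ is the first permitted one, so coda /m/ | onset /j/.
Result: mom.ju.
Mapping each syllable to C/V: /mom/ → CVC, /ju/ → CV.

CVC.CV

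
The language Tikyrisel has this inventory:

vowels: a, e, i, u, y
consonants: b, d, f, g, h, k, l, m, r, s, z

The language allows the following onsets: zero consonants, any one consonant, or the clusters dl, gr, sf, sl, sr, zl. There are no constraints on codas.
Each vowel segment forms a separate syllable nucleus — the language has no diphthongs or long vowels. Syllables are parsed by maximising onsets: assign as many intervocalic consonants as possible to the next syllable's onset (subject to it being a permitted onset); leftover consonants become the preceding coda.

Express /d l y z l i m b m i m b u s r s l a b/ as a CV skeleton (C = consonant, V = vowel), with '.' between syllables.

CCV.CCVCC.CVC.CVCC.CCVC

The vowels are y, i, i, u, a — 5 nuclei, so 5 syllables.
V1 /y/ – V2 /i/: cluster /zl/ — /zl/ is itself a permitted onset, so the whole cluster goes right; preceding coda = ∅.
V2 /i/ – V3 /i/: /mbm/; trying suffixes from longest down, /m/ is the first permitted one, so coda /mb/ | onset /m/.
V3 /i/ – V4 /u/: /mb/ splits as /m/ + /b/ (/b/ is the longest suffix that is a licit onset).
V4 /u/ – V5 /a/: /srsl/ splits as /sr/ + /sl/ (/sl/ is the longest suffix that is a licit onset).
Putting it together: dly.zlimb.mim.busr.slab.
Mapping each syllable to C/V: /dly/ → CCV, /zlimb/ → CCVCC, /mim/ → CVC, /busr/ → CVCC, /slab/ → CCVC.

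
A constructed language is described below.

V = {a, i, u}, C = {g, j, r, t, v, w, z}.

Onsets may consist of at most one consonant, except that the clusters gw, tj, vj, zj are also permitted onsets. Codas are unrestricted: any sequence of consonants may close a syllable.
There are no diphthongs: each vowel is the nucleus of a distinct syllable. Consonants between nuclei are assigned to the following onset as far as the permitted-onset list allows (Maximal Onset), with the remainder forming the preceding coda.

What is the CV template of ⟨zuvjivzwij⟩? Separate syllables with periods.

Nuclei (vowels): u, i, i → 3 syllables.
Between /u/ (V1) and /i/ (V2): /vj/ — entire cluster is a permitted onset → onset /vj/, coda ∅.
Between /i/ (V2) and /i/ (V3): /vzw/; trying suffixes from longest down, /w/ is the first permitted one, so coda /vz/ | onset /w/.
So the parse is zu.vjivz.wij.
Mapping each syllable to C/V: /zu/ → CV, /vjivz/ → CCVCC, /wij/ → CVC.

CV.CCVCC.CVC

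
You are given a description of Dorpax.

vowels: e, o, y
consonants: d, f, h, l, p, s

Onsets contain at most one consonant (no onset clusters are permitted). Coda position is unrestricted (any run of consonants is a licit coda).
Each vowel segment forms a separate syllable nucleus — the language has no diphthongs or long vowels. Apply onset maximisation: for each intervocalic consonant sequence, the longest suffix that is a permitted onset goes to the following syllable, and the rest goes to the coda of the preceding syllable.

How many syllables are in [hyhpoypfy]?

4

Nuclei (vowels): y, o, y, y → 4 syllables.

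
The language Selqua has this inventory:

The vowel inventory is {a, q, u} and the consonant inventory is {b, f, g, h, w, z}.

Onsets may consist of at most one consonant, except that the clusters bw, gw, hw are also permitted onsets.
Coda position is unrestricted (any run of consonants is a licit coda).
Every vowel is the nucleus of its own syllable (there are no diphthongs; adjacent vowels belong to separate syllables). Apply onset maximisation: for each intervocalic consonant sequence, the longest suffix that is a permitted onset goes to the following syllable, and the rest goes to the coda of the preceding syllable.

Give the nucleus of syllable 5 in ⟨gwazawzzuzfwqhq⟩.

q

The vowels are a, a, u, q, q — 5 nuclei, so 5 syllables.
The fifth nucleus (vowel 5 from the left) is /q/.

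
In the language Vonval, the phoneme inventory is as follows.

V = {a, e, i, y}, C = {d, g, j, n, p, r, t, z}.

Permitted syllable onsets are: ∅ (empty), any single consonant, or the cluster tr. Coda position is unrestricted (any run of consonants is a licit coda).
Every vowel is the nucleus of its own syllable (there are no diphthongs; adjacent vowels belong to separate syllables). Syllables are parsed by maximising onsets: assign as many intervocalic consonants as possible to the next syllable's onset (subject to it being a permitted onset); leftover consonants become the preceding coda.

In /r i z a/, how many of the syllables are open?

2

The vowels are i, a — 2 nuclei, so 2 syllables.
Between /i/ (V1) and /a/ (V2): just /z/ — single C goes to the following onset.
Putting it together: ri.za.
Classifying each syllable: /ri/ (open), /za/ (open).
Open syllables: 2.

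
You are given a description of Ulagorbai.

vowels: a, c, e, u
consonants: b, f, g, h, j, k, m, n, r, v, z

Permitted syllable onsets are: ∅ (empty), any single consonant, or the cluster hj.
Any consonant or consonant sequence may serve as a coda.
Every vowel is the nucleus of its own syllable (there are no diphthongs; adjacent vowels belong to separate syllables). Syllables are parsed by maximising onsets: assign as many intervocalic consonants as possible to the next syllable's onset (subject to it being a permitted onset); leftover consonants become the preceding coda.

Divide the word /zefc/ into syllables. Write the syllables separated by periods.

ze.fc

Nuclei (vowels): e, c → 2 syllables.
σ1/σ2 boundary: /f/ → onset of the next syllable (single consonants are always licit onsets).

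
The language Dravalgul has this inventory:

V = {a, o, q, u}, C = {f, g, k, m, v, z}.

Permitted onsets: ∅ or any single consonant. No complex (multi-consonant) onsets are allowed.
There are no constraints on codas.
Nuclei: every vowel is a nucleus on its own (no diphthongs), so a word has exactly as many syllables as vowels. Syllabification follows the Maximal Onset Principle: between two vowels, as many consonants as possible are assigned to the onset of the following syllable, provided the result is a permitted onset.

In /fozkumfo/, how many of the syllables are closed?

The vowels are o, u, o — 3 nuclei, so 3 syllables.
V1 /o/ – V2 /u/: /zk/; trying suffixes from longest down, /k/ is the first permitted one, so coda /z/ | onset /k/.
V2 /u/ – V3 /o/: /mf/ — longest licit onset from the right is /f/, leaving /m/ as coda.
So the parse is foz.kum.fo.
Classifying each syllable: /foz/ (closed), /kum/ (closed), /fo/ (open).
Closed syllables: 2.

2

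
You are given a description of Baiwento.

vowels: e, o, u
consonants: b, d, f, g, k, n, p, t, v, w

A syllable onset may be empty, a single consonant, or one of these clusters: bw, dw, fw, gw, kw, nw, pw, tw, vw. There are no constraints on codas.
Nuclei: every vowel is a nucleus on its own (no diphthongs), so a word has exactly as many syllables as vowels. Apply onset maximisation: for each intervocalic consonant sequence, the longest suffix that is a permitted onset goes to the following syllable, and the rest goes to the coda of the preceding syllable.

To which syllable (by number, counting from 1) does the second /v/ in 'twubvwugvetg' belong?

The vowels are u, u, e — 3 nuclei, so 3 syllables.
V1 /u/ – V2 /u/: /bvw/ — longest licit onset from the right is /vw/, leaving /b/ as coda.
V2 /u/ – V3 /e/: /gv/; trying suffixes from longest down, /v/ is the first permitted one, so coda /g/ | onset /v/.
So the parse is twub.vwug.vetg.
The second /v/ is in the onset of syllable 3 (/vetg/).

3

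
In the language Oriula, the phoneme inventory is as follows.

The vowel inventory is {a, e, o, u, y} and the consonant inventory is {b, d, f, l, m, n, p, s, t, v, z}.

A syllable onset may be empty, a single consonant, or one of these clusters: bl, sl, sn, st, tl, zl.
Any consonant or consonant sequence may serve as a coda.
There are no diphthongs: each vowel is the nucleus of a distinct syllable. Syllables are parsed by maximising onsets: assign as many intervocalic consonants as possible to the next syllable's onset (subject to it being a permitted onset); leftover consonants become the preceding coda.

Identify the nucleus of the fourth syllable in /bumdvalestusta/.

The vowels are u, a, e, u, a — 5 nuclei, so 5 syllables.
The fourth nucleus (vowel 4 from the left) is /u/.

u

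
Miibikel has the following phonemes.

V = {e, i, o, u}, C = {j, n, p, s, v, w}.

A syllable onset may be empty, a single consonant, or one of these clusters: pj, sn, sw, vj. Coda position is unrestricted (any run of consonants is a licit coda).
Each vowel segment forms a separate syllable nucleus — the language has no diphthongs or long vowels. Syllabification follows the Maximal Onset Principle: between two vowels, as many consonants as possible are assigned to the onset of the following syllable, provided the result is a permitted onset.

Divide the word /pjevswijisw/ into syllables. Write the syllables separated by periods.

The vowels are e, i, i — 3 nuclei, so 3 syllables.
V1 /e/ – V2 /i/: /vsw/ splits as /v/ + /sw/ (/sw/ is the longest suffix that is a licit onset).
V2 /i/ – V3 /i/: /j/ is a single consonant, so it becomes the next onset.

pjev.swi.jisw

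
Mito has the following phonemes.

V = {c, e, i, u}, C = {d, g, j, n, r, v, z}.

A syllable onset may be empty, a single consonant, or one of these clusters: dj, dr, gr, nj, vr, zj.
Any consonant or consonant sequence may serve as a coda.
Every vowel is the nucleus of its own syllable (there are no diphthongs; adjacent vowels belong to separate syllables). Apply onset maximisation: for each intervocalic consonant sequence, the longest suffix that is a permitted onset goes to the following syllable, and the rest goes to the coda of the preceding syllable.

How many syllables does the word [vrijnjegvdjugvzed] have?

Nuclei (vowels): i, e, u, e → 4 syllables.

4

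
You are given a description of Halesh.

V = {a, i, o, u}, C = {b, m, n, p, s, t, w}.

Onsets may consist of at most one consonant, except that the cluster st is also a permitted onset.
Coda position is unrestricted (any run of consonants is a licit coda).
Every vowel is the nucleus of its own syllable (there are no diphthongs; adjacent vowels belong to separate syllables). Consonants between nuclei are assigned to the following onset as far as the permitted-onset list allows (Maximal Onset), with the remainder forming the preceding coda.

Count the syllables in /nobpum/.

Vowels present: o, u; each is a nucleus, giving 2 syllables.

2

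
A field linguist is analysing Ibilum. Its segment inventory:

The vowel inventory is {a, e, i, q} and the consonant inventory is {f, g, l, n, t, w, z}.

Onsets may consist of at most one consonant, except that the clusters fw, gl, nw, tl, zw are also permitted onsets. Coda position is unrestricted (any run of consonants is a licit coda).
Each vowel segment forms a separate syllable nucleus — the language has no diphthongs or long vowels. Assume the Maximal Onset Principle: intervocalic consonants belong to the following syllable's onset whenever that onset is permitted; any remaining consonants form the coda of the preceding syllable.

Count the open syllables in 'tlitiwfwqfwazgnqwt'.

The vowels are i, i, q, a, q — 5 nuclei, so 5 syllables.
σ1/σ2 boundary: /t/ is a single consonant, so it becomes the next onset.
σ2/σ3 boundary: /wfw/ — longest licit onset from the right is /fw/, leaving /w/ as coda.
σ3/σ4 boundary: /fw/ — entire cluster is a permitted onset → onset /fw/, coda ∅.
σ4/σ5 boundary: cluster /zgn/ — the longest permitted-onset suffix is /n/; onset = /n/, preceding coda = /zg/.
Putting it together: tli.tiw.fwq.fwazg.nqwt.
Classifying each syllable: /tli/ (open), /tiw/ (closed), /fwq/ (open), /fwazg/ (closed), /nqwt/ (closed).
Open syllables: 2.

2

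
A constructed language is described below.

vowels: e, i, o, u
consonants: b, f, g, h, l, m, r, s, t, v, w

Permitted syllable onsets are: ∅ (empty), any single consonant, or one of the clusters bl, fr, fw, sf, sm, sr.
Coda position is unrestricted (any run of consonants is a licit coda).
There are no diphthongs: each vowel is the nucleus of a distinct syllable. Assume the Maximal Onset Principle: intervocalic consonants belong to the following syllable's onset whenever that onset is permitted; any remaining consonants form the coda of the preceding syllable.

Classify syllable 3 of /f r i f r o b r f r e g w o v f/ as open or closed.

closed

Vowels present: i, o, e, o; each is a nucleus, giving 4 syllables.
/i…o/ gap (V1→V2): cluster /fr/ — /fr/ is itself a permitted onset, so the whole cluster goes right; preceding coda = ∅.
/o…e/ gap (V2→V3): /brfr/ — longest licit onset from the right is /fr/, leaving /br/ as coda.
/e…o/ gap (V3→V4): /gw/; trying suffixes from longest down, /w/ is the first permitted one, so coda /g/ | onset /w/.
So the parse is fri.frobr.freg.wovf.
Syllable 3 is /freg/ with coda /g/, so it is closed.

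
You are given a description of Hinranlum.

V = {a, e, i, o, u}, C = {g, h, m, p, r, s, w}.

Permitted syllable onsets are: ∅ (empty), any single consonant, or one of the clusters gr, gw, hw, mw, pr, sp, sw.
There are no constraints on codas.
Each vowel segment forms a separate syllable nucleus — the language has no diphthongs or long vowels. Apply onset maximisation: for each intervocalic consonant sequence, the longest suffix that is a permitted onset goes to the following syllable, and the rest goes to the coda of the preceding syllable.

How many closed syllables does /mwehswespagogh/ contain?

Vowels present: e, e, a, o; each is a nucleus, giving 4 syllables.
/e…e/ gap (V1→V2): /hsw/; trying suffixes from longest down, /sw/ is the first permitted one, so coda /h/ | onset /sw/.
/e…a/ gap (V2→V3): /sp/ is a licit onset in full, so it all attaches to the next syllable.
/a…o/ gap (V3→V4): /g/ → onset of the next syllable (single consonants are always licit onsets).
Syllabification: mweh.swe.spa.gogh.
Classifying each syllable: /mweh/ (closed), /swe/ (open), /spa/ (open), /gogh/ (closed).
Closed syllables: 2.

2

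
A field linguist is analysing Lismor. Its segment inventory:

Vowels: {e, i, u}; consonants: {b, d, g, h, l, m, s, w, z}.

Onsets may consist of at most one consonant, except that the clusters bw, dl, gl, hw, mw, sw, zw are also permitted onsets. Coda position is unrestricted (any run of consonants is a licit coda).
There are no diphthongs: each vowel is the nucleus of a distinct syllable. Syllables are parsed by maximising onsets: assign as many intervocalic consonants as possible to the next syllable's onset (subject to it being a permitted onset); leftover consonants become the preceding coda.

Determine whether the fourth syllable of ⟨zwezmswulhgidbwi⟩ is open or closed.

open

Nuclei (vowels): e, u, i, i → 4 syllables.
V1 /e/ – V2 /u/: /zmsw/; trying suffixes from longest down, /sw/ is the first permitted one, so coda /zm/ | onset /sw/.
V2 /u/ – V3 /i/: /lhg/ — longest licit onset from the right is /g/, leaving /lh/ as coda.
V3 /i/ – V4 /i/: /dbw/ — longest licit onset from the right is /bw/, leaving /d/ as coda.
Syllabification: zwezm.swulh.gid.bwi.
Syllable 4 is /bwi/; it ends in its nucleus with no coda, so it is open.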